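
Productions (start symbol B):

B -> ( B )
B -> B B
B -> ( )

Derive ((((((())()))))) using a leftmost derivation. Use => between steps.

B=>(B)=>((B))=>(((B)))=>((((B))))=>(((((B)))))=>(((((BB)))))=>((((((B)B)))))=>((((((())B)))))=>((((((())())))))

B => (B)   [B -> ( B )]
(B) => ((B))   [B -> ( B )]
((B)) => (((B)))   [B -> ( B )]
(((B))) => ((((B))))   [B -> ( B )]
((((B)))) => (((((B)))))   [B -> ( B )]
(((((B))))) => (((((BB)))))   [B -> B B]
(((((BB))))) => ((((((B)B)))))   [B -> ( B )]
((((((B)B))))) => ((((((())B)))))   [B -> ( )]
((((((())B))))) => ((((((())())))))   [B -> ( )]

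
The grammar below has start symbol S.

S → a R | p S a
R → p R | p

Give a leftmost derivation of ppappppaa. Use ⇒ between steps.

S⇒pSa⇒ppSaa⇒ppaRaa⇒ppapRaa⇒ppappRaa⇒ppapppRaa⇒ppappppaa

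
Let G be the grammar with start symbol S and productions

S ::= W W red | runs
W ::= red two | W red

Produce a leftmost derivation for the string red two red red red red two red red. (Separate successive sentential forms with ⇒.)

S ⇒ W W red ⇒ W red W red ⇒ W red red W red ⇒ W red red red W red ⇒ red two red red red W red ⇒ red two red red red W red red ⇒ red two red red red red two red red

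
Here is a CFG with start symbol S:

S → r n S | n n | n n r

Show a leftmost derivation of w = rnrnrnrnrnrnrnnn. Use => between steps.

S => rnS => rnrnS => rnrnrnS => rnrnrnrnS => rnrnrnrnrnS => rnrnrnrnrnrnS => rnrnrnrnrnrnrnS => rnrnrnrnrnrnrnnn

S => rnS   [S → r n S]
rnS => rnrnS   [S → r n S]
rnrnS => rnrnrnS   [S → r n S]
rnrnrnS => rnrnrnrnS   [S → r n S]
rnrnrnrnS => rnrnrnrnrnS   [S → r n S]
rnrnrnrnrnS => rnrnrnrnrnrnS   [S → r n S]
rnrnrnrnrnrnS => rnrnrnrnrnrnrnS   [S → r n S]
rnrnrnrnrnrnrnS => rnrnrnrnrnrnrnnn   [S → n n]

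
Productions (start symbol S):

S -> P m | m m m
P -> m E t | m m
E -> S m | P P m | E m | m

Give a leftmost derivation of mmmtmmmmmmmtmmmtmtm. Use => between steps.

S => Pm => mEtm => mPPmtm => mmEtPmtm => mmmtPmtm => mmmtmEtmtm => mmmtmPPmtmtm => mmmtmmEtPmtmtm => mmmtmmPPmtPmtmtm => mmmtmmmmPmtPmtmtm => mmmtmmmmmmmtPmtmtm => mmmtmmmmmmmtmmmtmtm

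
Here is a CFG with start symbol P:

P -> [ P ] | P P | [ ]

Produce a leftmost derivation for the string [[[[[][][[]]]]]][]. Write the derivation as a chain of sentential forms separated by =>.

P => PP => [P]P => [[P]]P => [[[P]]]P => [[[[P]]]]P => [[[[PP]]]]P => [[[[[]P]]]]P => [[[[[]PP]]]]P => [[[[[][]P]]]]P => [[[[[][][P]]]]]P => [[[[[][][[]]]]]]P => [[[[[][][[]]]]]][]

P => PP   [P -> P P]
PP => [P]P   [P -> [ P ]]
[P]P => [[P]]P   [P -> [ P ]]
[[P]]P => [[[P]]]P   [P -> [ P ]]
[[[P]]]P => [[[[P]]]]P   [P -> [ P ]]
[[[[P]]]]P => [[[[PP]]]]P   [P -> P P]
[[[[PP]]]]P => [[[[[]P]]]]P   [P -> [ ]]
[[[[[]P]]]]P => [[[[[]PP]]]]P   [P -> P P]
[[[[[]PP]]]]P => [[[[[][]P]]]]P   [P -> [ ]]
[[[[[][]P]]]]P => [[[[[][][P]]]]]P   [P -> [ P ]]
[[[[[][][P]]]]]P => [[[[[][][[]]]]]]P   [P -> [ ]]
[[[[[][][[]]]]]]P => [[[[[][][[]]]]]][]   [P -> [ ]]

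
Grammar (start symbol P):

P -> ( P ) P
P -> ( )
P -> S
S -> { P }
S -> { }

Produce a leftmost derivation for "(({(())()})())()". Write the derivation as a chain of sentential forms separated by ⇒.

P⇒(P)P⇒((P)P)P⇒((S)P)P⇒(({P})P)P⇒(({(P)P})P)P⇒(({(())P})P)P⇒(({(())()})P)P⇒(({(())()})())P⇒(({(())()})())()

P ⇒ (P)P   [P -> ( P ) P]
(P)P ⇒ ((P)P)P   [P -> ( P ) P]
((P)P)P ⇒ ((S)P)P   [P -> S]
((S)P)P ⇒ (({P})P)P   [S -> { P }]
(({P})P)P ⇒ (({(P)P})P)P   [P -> ( P ) P]
(({(P)P})P)P ⇒ (({(())P})P)P   [P -> ( )]
(({(())P})P)P ⇒ (({(())()})P)P   [P -> ( )]
(({(())()})P)P ⇒ (({(())()})())P   [P -> ( )]
(({(())()})())P ⇒ (({(())()})())()   [P -> ( )]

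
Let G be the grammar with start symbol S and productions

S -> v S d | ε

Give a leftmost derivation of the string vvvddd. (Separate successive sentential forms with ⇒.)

S⇒vSd⇒vvSdd⇒vvvSddd⇒vvvddd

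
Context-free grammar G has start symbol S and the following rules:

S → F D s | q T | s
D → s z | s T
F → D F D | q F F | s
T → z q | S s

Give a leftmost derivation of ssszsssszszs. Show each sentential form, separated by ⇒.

S ⇒ FDs   [S → F D s]
FDs ⇒ DFDDs   [F → D F D]
DFDDs ⇒ sTFDDs   [D → s T]
sTFDDs ⇒ sSsFDDs   [T → S s]
sSsFDDs ⇒ sFDssFDDs   [S → F D s]
sFDssFDDs ⇒ ssDssFDDs   [F → s]
ssDssFDDs ⇒ ssszssFDDs   [D → s z]
ssszssFDDs ⇒ ssszsssDDs   [F → s]
ssszsssDDs ⇒ ssszsssszDs   [D → s z]
ssszsssszDs ⇒ ssszsssszszs   [D → s z]

S⇒FDs⇒DFDDs⇒sTFDDs⇒sSsFDDs⇒sFDssFDDs⇒ssDssFDDs⇒ssszssFDDs⇒ssszsssDDs⇒ssszsssszDs⇒ssszsssszszs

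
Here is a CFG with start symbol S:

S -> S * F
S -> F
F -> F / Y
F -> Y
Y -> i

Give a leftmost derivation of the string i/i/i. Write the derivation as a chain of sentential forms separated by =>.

S=>F=>F/Y=>F/Y/Y=>Y/Y/Y=>i/Y/Y=>i/i/Y=>i/i/i

S => F   [S -> F]
F => F/Y   [F -> F / Y]
F/Y => F/Y/Y   [F -> F / Y]
F/Y/Y => Y/Y/Y   [F -> Y]
Y/Y/Y => i/Y/Y   [Y -> i]
i/Y/Y => i/i/Y   [Y -> i]
i/i/Y => i/i/i   [Y -> i]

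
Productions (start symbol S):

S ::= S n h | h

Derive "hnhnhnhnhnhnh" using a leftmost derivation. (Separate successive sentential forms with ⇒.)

S ⇒ Snh ⇒ Snhnh ⇒ Snhnhnh ⇒ Snhnhnhnh ⇒ Snhnhnhnhnh ⇒ Snhnhnhnhnhnh ⇒ hnhnhnhnhnhnh

S ⇒ Snh   [S ::= S n h]
Snh ⇒ Snhnh   [S ::= S n h]
Snhnh ⇒ Snhnhnh   [S ::= S n h]
Snhnhnh ⇒ Snhnhnhnh   [S ::= S n h]
Snhnhnhnh ⇒ Snhnhnhnhnh   [S ::= S n h]
Snhnhnhnhnh ⇒ Snhnhnhnhnhnh   [S ::= S n h]
Snhnhnhnhnhnh ⇒ hnhnhnhnhnhnh   [S ::= h]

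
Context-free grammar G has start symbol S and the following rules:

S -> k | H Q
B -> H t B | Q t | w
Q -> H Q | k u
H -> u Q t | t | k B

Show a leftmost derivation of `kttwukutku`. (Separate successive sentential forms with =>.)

S => HQ   [S -> H Q]
HQ => kBQ   [H -> k B]
kBQ => kHtBQ   [B -> H t B]
kHtBQ => kttBQ   [H -> t]
kttBQ => kttwQ   [B -> w]
kttwQ => kttwHQ   [Q -> H Q]
kttwHQ => kttwuQtQ   [H -> u Q t]
kttwuQtQ => kttwukutQ   [Q -> k u]
kttwukutQ => kttwukutku   [Q -> k u]

S => HQ => kBQ => kHtBQ => kttBQ => kttwQ => kttwHQ => kttwuQtQ => kttwukutQ => kttwukutku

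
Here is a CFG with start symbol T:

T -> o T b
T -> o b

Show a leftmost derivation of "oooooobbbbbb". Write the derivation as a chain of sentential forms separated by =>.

T => oTb => ooTbb => oooTbbb => ooooTbbbb => oooooTbbbbb => oooooobbbbbb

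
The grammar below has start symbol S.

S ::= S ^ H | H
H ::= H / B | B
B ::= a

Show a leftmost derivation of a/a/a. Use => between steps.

S => H   [S ::= H]
H => H/B   [H ::= H / B]
H/B => H/B/B   [H ::= H / B]
H/B/B => B/B/B   [H ::= B]
B/B/B => a/B/B   [B ::= a]
a/B/B => a/a/B   [B ::= a]
a/a/B => a/a/a   [B ::= a]

S => H => H/B => H/B/B => B/B/B => a/B/B => a/a/B => a/a/a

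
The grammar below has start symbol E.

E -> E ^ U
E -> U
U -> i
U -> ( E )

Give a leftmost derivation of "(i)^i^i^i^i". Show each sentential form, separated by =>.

E => E^U   [E -> E ^ U]
E^U => E^U^U   [E -> E ^ U]
E^U^U => E^U^U^U   [E -> E ^ U]
E^U^U^U => E^U^U^U^U   [E -> E ^ U]
E^U^U^U^U => U^U^U^U^U   [E -> U]
U^U^U^U^U => (E)^U^U^U^U   [U -> ( E )]
(E)^U^U^U^U => (U)^U^U^U^U   [E -> U]
(U)^U^U^U^U => (i)^U^U^U^U   [U -> i]
(i)^U^U^U^U => (i)^i^U^U^U   [U -> i]
(i)^i^U^U^U => (i)^i^i^U^U   [U -> i]
(i)^i^i^U^U => (i)^i^i^i^U   [U -> i]
(i)^i^i^i^U => (i)^i^i^i^i   [U -> i]

E => E^U => E^U^U => E^U^U^U => E^U^U^U^U => U^U^U^U^U => (E)^U^U^U^U => (U)^U^U^U^U => (i)^U^U^U^U => (i)^i^U^U^U => (i)^i^i^U^U => (i)^i^i^i^U => (i)^i^i^i^i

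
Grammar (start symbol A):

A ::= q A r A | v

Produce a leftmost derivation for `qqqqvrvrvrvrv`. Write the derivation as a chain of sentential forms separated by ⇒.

A ⇒ qArA   [A ::= q A r A]
qArA ⇒ qqArArA   [A ::= q A r A]
qqArArA ⇒ qqqArArArA   [A ::= q A r A]
qqqArArArA ⇒ qqqqArArArArA   [A ::= q A r A]
qqqqArArArArA ⇒ qqqqvrArArArA   [A ::= v]
qqqqvrArArArA ⇒ qqqqvrvrArArA   [A ::= v]
qqqqvrvrArArA ⇒ qqqqvrvrvrArA   [A ::= v]
qqqqvrvrvrArA ⇒ qqqqvrvrvrvrA   [A ::= v]
qqqqvrvrvrvrA ⇒ qqqqvrvrvrvrv   [A ::= v]

A⇒qArA⇒qqArArA⇒qqqArArArA⇒qqqqArArArArA⇒qqqqvrArArArA⇒qqqqvrvrArArA⇒qqqqvrvrvrArA⇒qqqqvrvrvrvrA⇒qqqqvrvrvrvrv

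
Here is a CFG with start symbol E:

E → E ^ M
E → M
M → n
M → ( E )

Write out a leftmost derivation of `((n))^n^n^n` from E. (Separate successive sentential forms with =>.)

E => E^M => E^M^M => E^M^M^M => M^M^M^M => (E)^M^M^M => (M)^M^M^M => ((E))^M^M^M => ((M))^M^M^M => ((n))^M^M^M => ((n))^n^M^M => ((n))^n^n^M => ((n))^n^n^n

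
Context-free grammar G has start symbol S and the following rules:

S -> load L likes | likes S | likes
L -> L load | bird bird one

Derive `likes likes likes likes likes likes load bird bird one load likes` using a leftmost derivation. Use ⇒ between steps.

S ⇒ likes S   [S -> likes S]
likes S ⇒ likes likes S   [S -> likes S]
likes likes S ⇒ likes likes likes S   [S -> likes S]
likes likes likes S ⇒ likes likes likes likes S   [S -> likes S]
likes likes likes likes S ⇒ likes likes likes likes likes S   [S -> likes S]
likes likes likes likes likes S ⇒ likes likes likes likes likes likes S   [S -> likes S]
likes likes likes likes likes likes S ⇒ likes likes likes likes likes likes load L likes   [S -> load L likes]
likes likes likes likes likes likes load L likes ⇒ likes likes likes likes likes likes load L load likes   [L -> L load]
likes likes likes likes likes likes load L load likes ⇒ likes likes likes likes likes likes load bird bird one load likes   [L -> bird bird one]

S ⇒ likes S ⇒ likes likes S ⇒ likes likes likes S ⇒ likes likes likes likes S ⇒ likes likes likes likes likes S ⇒ likes likes likes likes likes likes S ⇒ likes likes likes likes likes likes load L likes ⇒ likes likes likes likes likes likes load L load likes ⇒ likes likes likes likes likes likes load bird bird one load likes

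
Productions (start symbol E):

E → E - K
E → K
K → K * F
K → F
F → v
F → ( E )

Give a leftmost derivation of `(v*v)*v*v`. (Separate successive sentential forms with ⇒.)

E ⇒ K   [E → K]
K ⇒ K*F   [K → K * F]
K*F ⇒ K*F*F   [K → K * F]
K*F*F ⇒ F*F*F   [K → F]
F*F*F ⇒ (E)*F*F   [F → ( E )]
(E)*F*F ⇒ (K)*F*F   [E → K]
(K)*F*F ⇒ (K*F)*F*F   [K → K * F]
(K*F)*F*F ⇒ (F*F)*F*F   [K → F]
(F*F)*F*F ⇒ (v*F)*F*F   [F → v]
(v*F)*F*F ⇒ (v*v)*F*F   [F → v]
(v*v)*F*F ⇒ (v*v)*v*F   [F → v]
(v*v)*v*F ⇒ (v*v)*v*v   [F → v]

E ⇒ K ⇒ K*F ⇒ K*F*F ⇒ F*F*F ⇒ (E)*F*F ⇒ (K)*F*F ⇒ (K*F)*F*F ⇒ (F*F)*F*F ⇒ (v*F)*F*F ⇒ (v*v)*F*F ⇒ (v*v)*v*F ⇒ (v*v)*v*v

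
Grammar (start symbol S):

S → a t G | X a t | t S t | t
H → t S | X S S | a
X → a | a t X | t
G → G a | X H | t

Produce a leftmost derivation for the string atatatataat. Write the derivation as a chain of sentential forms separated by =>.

S => Xat => atXat => atatXat => atatatXat => atatatatXat => atatatataat

S => Xat   [S → X a t]
Xat => atXat   [X → a t X]
atXat => atatXat   [X → a t X]
atatXat => atatatXat   [X → a t X]
atatatXat => atatatatXat   [X → a t X]
atatatatXat => atatatataat   [X → a]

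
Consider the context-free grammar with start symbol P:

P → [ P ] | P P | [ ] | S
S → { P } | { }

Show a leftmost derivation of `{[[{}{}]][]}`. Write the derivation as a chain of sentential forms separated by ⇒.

P⇒S⇒{P}⇒{PP}⇒{[P]P}⇒{[[P]]P}⇒{[[PP]]P}⇒{[[SP]]P}⇒{[[{}P]]P}⇒{[[{}S]]P}⇒{[[{}{}]]P}⇒{[[{}{}]][]}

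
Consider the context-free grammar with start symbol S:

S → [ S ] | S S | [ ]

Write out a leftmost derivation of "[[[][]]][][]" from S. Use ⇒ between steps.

S ⇒ SS ⇒ SSS ⇒ [S]SS ⇒ [[S]]SS ⇒ [[SS]]SS ⇒ [[[]S]]SS ⇒ [[[][]]]SS ⇒ [[[][]]][]S ⇒ [[[][]]][][]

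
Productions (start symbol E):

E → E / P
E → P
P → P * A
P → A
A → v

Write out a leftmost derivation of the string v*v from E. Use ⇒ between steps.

E⇒P⇒P*A⇒A*A⇒v*A⇒v*v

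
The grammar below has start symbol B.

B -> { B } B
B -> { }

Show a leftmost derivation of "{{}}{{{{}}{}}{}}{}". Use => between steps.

B => {B}B   [B -> { B } B]
{B}B => {{}}B   [B -> { }]
{{}}B => {{}}{B}B   [B -> { B } B]
{{}}{B}B => {{}}{{B}B}B   [B -> { B } B]
{{}}{{B}B}B => {{}}{{{B}B}B}B   [B -> { B } B]
{{}}{{{B}B}B}B => {{}}{{{{}}B}B}B   [B -> { }]
{{}}{{{{}}B}B}B => {{}}{{{{}}{}}B}B   [B -> { }]
{{}}{{{{}}{}}B}B => {{}}{{{{}}{}}{}}B   [B -> { }]
{{}}{{{{}}{}}{}}B => {{}}{{{{}}{}}{}}{}   [B -> { }]

B => {B}B => {{}}B => {{}}{B}B => {{}}{{B}B}B => {{}}{{{B}B}B}B => {{}}{{{{}}B}B}B => {{}}{{{{}}{}}B}B => {{}}{{{{}}{}}{}}B => {{}}{{{{}}{}}{}}{}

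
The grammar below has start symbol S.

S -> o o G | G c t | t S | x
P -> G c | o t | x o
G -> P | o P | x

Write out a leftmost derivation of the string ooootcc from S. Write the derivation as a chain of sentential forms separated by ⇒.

S ⇒ ooG   [S -> o o G]
ooG ⇒ oooP   [G -> o P]
oooP ⇒ oooGc   [P -> G c]
oooGc ⇒ oooPc   [G -> P]
oooPc ⇒ oooGcc   [P -> G c]
oooGcc ⇒ oooPcc   [G -> P]
oooPcc ⇒ ooootcc   [P -> o t]

S⇒ooG⇒oooP⇒oooGc⇒oooPc⇒oooGcc⇒oooPcc⇒ooootcc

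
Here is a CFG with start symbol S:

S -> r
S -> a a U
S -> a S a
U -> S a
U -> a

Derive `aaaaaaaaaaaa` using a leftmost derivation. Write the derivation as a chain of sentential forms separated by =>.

S => aaU   [S -> a a U]
aaU => aaSa   [U -> S a]
aaSa => aaaaUa   [S -> a a U]
aaaaUa => aaaaSaa   [U -> S a]
aaaaSaa => aaaaaaUaa   [S -> a a U]
aaaaaaUaa => aaaaaaSaaa   [U -> S a]
aaaaaaSaaa => aaaaaaaaUaaa   [S -> a a U]
aaaaaaaaUaaa => aaaaaaaaaaaa   [U -> a]

S => aaU => aaSa => aaaaUa => aaaaSaa => aaaaaaUaa => aaaaaaSaaa => aaaaaaaaUaaa => aaaaaaaaaaaa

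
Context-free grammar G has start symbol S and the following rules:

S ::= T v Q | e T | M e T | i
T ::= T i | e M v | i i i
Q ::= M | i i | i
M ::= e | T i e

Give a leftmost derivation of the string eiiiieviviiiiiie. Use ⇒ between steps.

S ⇒ TvQ   [S ::= T v Q]
TvQ ⇒ TivQ   [T ::= T i]
TivQ ⇒ eMvivQ   [T ::= e M v]
eMvivQ ⇒ eTievivQ   [M ::= T i e]
eTievivQ ⇒ eiiiievivQ   [T ::= i i i]
eiiiievivQ ⇒ eiiiievivM   [Q ::= M]
eiiiievivM ⇒ eiiiievivTie   [M ::= T i e]
eiiiievivTie ⇒ eiiiievivTiie   [T ::= T i]
eiiiievivTiie ⇒ eiiiievivTiiie   [T ::= T i]
eiiiievivTiiie ⇒ eiiiieviviiiiiie   [T ::= i i i]

S ⇒ TvQ ⇒ TivQ ⇒ eMvivQ ⇒ eTievivQ ⇒ eiiiievivQ ⇒ eiiiievivM ⇒ eiiiievivTie ⇒ eiiiievivTiie ⇒ eiiiievivTiiie ⇒ eiiiieviviiiiiie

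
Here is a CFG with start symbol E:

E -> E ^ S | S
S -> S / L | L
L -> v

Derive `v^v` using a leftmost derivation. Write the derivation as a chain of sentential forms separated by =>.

E => E^S   [E -> E ^ S]
E^S => S^S   [E -> S]
S^S => L^S   [S -> L]
L^S => v^S   [L -> v]
v^S => v^L   [S -> L]
v^L => v^v   [L -> v]

E=>E^S=>S^S=>L^S=>v^S=>v^L=>v^v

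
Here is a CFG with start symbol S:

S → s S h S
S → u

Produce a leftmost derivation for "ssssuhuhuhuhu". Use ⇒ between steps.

S ⇒ sShS ⇒ ssShShS ⇒ sssShShShS ⇒ ssssShShShShS ⇒ ssssuhShShShS ⇒ ssssuhuhShShS ⇒ ssssuhuhuhShS ⇒ ssssuhuhuhuhS ⇒ ssssuhuhuhuhu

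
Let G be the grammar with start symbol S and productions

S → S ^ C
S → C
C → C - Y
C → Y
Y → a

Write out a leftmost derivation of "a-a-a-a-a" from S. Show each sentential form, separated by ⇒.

S ⇒ C   [S → C]
C ⇒ C-Y   [C → C - Y]
C-Y ⇒ C-Y-Y   [C → C - Y]
C-Y-Y ⇒ C-Y-Y-Y   [C → C - Y]
C-Y-Y-Y ⇒ C-Y-Y-Y-Y   [C → C - Y]
C-Y-Y-Y-Y ⇒ Y-Y-Y-Y-Y   [C → Y]
Y-Y-Y-Y-Y ⇒ a-Y-Y-Y-Y   [Y → a]
a-Y-Y-Y-Y ⇒ a-a-Y-Y-Y   [Y → a]
a-a-Y-Y-Y ⇒ a-a-a-Y-Y   [Y → a]
a-a-a-Y-Y ⇒ a-a-a-a-Y   [Y → a]
a-a-a-a-Y ⇒ a-a-a-a-a   [Y → a]

S⇒C⇒C-Y⇒C-Y-Y⇒C-Y-Y-Y⇒C-Y-Y-Y-Y⇒Y-Y-Y-Y-Y⇒a-Y-Y-Y-Y⇒a-a-Y-Y-Y⇒a-a-a-Y-Y⇒a-a-a-a-Y⇒a-a-a-a-a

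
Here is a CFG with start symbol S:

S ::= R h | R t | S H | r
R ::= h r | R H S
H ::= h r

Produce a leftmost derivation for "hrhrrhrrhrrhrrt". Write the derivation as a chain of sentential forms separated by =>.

S => Rt => RHSt => RHSHSt => RHSHSHSt => RHSHSHSHSt => hrHSHSHSHSt => hrhrSHSHSHSt => hrhrrHSHSHSt => hrhrrhrSHSHSt => hrhrrhrrHSHSt => hrhrrhrrhrSHSt => hrhrrhrrhrrHSt => hrhrrhrrhrrhrSt => hrhrrhrrhrrhrrt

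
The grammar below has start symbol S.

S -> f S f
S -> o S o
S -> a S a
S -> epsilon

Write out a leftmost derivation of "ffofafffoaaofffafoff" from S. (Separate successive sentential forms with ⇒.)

S ⇒ fSf ⇒ ffSff ⇒ ffoSoff ⇒ ffofSfoff ⇒ ffofaSafoff ⇒ ffofafSfafoff ⇒ ffofaffSffafoff ⇒ ffofafffSfffafoff ⇒ ffofafffoSofffafoff ⇒ ffofafffoaSaofffafoff ⇒ ffofafffoaaofffafoff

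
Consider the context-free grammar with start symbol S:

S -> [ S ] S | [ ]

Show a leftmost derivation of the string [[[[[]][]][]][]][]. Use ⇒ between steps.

S ⇒ [S]S ⇒ [[S]S]S ⇒ [[[S]S]S]S ⇒ [[[[S]S]S]S]S ⇒ [[[[[]]S]S]S]S ⇒ [[[[[]][]]S]S]S ⇒ [[[[[]][]][]]S]S ⇒ [[[[[]][]][]][]]S ⇒ [[[[[]][]][]][]][]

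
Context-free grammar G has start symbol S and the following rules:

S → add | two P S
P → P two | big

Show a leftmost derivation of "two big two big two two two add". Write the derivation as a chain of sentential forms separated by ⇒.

S ⇒ two P S ⇒ two big S ⇒ two big two P S ⇒ two big two P two S ⇒ two big two P two two S ⇒ two big two P two two two S ⇒ two big two big two two two S ⇒ two big two big two two two add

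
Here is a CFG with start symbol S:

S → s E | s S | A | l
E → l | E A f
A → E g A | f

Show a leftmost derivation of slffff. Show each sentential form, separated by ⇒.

S ⇒ sE   [S → s E]
sE ⇒ sEAf   [E → E A f]
sEAf ⇒ sEAfAf   [E → E A f]
sEAfAf ⇒ slAfAf   [E → l]
slAfAf ⇒ slffAf   [A → f]
slffAf ⇒ slffff   [A → f]

S ⇒ sE ⇒ sEAf ⇒ sEAfAf ⇒ slAfAf ⇒ slffAf ⇒ slffff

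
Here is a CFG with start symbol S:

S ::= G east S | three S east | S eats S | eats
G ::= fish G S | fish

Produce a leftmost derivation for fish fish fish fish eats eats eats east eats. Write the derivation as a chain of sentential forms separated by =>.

S => G east S => fish G S east S => fish fish G S S east S => fish fish fish G S S S east S => fish fish fish fish S S S east S => fish fish fish fish eats S S east S => fish fish fish fish eats eats S east S => fish fish fish fish eats eats eats east S => fish fish fish fish eats eats eats east eats

S => G east S   [S ::= G east S]
G east S => fish G S east S   [G ::= fish G S]
fish G S east S => fish fish G S S east S   [G ::= fish G S]
fish fish G S S east S => fish fish fish G S S S east S   [G ::= fish G S]
fish fish fish G S S S east S => fish fish fish fish S S S east S   [G ::= fish]
fish fish fish fish S S S east S => fish fish fish fish eats S S east S   [S ::= eats]
fish fish fish fish eats S S east S => fish fish fish fish eats eats S east S   [S ::= eats]
fish fish fish fish eats eats S east S => fish fish fish fish eats eats eats east S   [S ::= eats]
fish fish fish fish eats eats eats east S => fish fish fish fish eats eats eats east eats   [S ::= eats]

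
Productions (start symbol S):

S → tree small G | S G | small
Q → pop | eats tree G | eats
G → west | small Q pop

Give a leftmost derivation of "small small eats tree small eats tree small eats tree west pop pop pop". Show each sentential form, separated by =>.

S => S G   [S → S G]
S G => small G   [S → small]
small G => small small Q pop   [G → small Q pop]
small small Q pop => small small eats tree G pop   [Q → eats tree G]
small small eats tree G pop => small small eats tree small Q pop pop   [G → small Q pop]
small small eats tree small Q pop pop => small small eats tree small eats tree G pop pop   [Q → eats tree G]
small small eats tree small eats tree G pop pop => small small eats tree small eats tree small Q pop pop pop   [G → small Q pop]
small small eats tree small eats tree small Q pop pop pop => small small eats tree small eats tree small eats tree G pop pop pop   [Q → eats tree G]
small small eats tree small eats tree small eats tree G pop pop pop => small small eats tree small eats tree small eats tree west pop pop pop   [G → west]

S => S G => small G => small small Q pop => small small eats tree G pop => small small eats tree small Q pop pop => small small eats tree small eats tree G pop pop => small small eats tree small eats tree small Q pop pop pop => small small eats tree small eats tree small eats tree G pop pop pop => small small eats tree small eats tree small eats tree west pop pop pop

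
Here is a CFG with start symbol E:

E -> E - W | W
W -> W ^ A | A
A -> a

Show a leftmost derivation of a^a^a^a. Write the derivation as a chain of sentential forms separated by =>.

E=>W=>W^A=>W^A^A=>W^A^A^A=>A^A^A^A=>a^A^A^A=>a^a^A^A=>a^a^a^A=>a^a^a^a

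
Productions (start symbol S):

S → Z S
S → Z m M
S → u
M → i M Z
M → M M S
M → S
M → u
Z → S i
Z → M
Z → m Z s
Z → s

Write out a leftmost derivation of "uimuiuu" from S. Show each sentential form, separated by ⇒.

S ⇒ ZmM   [S → Z m M]
ZmM ⇒ SimM   [Z → S i]
SimM ⇒ uimM   [S → u]
uimM ⇒ uimS   [M → S]
uimS ⇒ uimZS   [S → Z S]
uimZS ⇒ uimSiS   [Z → S i]
uimSiS ⇒ uimuiS   [S → u]
uimuiS ⇒ uimuiZS   [S → Z S]
uimuiZS ⇒ uimuiMS   [Z → M]
uimuiMS ⇒ uimuiSS   [M → S]
uimuiSS ⇒ uimuiuS   [S → u]
uimuiuS ⇒ uimuiuu   [S → u]

S⇒ZmM⇒SimM⇒uimM⇒uimS⇒uimZS⇒uimSiS⇒uimuiS⇒uimuiZS⇒uimuiMS⇒uimuiSS⇒uimuiuS⇒uimuiuu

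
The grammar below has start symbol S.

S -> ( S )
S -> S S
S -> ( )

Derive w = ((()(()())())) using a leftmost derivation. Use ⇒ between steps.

S ⇒ (S) ⇒ ((S)) ⇒ ((SS)) ⇒ ((()S)) ⇒ ((()SS)) ⇒ ((()(S)S)) ⇒ ((()(SS)S)) ⇒ ((()(()S)S)) ⇒ ((()(()())S)) ⇒ ((()(()())()))

S ⇒ (S)   [S -> ( S )]
(S) ⇒ ((S))   [S -> ( S )]
((S)) ⇒ ((SS))   [S -> S S]
((SS)) ⇒ ((()S))   [S -> ( )]
((()S)) ⇒ ((()SS))   [S -> S S]
((()SS)) ⇒ ((()(S)S))   [S -> ( S )]
((()(S)S)) ⇒ ((()(SS)S))   [S -> S S]
((()(SS)S)) ⇒ ((()(()S)S))   [S -> ( )]
((()(()S)S)) ⇒ ((()(()())S))   [S -> ( )]
((()(()())S)) ⇒ ((()(()())()))   [S -> ( )]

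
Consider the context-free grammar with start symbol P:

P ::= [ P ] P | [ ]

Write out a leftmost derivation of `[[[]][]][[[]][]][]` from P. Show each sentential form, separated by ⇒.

P ⇒ [P]P   [P ::= [ P ] P]
[P]P ⇒ [[P]P]P   [P ::= [ P ] P]
[[P]P]P ⇒ [[[]]P]P   [P ::= [ ]]
[[[]]P]P ⇒ [[[]][]]P   [P ::= [ ]]
[[[]][]]P ⇒ [[[]][]][P]P   [P ::= [ P ] P]
[[[]][]][P]P ⇒ [[[]][]][[P]P]P   [P ::= [ P ] P]
[[[]][]][[P]P]P ⇒ [[[]][]][[[]]P]P   [P ::= [ ]]
[[[]][]][[[]]P]P ⇒ [[[]][]][[[]][]]P   [P ::= [ ]]
[[[]][]][[[]][]]P ⇒ [[[]][]][[[]][]][]   [P ::= [ ]]

P ⇒ [P]P ⇒ [[P]P]P ⇒ [[[]]P]P ⇒ [[[]][]]P ⇒ [[[]][]][P]P ⇒ [[[]][]][[P]P]P ⇒ [[[]][]][[[]]P]P ⇒ [[[]][]][[[]][]]P ⇒ [[[]][]][[[]][]][]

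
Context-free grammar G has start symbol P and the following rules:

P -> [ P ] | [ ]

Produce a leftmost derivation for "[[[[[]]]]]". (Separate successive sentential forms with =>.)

P=>[P]=>[[P]]=>[[[P]]]=>[[[[P]]]]=>[[[[[]]]]]

P => [P]   [P -> [ P ]]
[P] => [[P]]   [P -> [ P ]]
[[P]] => [[[P]]]   [P -> [ P ]]
[[[P]]] => [[[[P]]]]   [P -> [ P ]]
[[[[P]]]] => [[[[[]]]]]   [P -> [ ]]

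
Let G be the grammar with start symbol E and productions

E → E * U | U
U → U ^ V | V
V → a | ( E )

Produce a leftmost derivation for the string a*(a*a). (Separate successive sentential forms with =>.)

E => E*U   [E → E * U]
E*U => U*U   [E → U]
U*U => V*U   [U → V]
V*U => a*U   [V → a]
a*U => a*V   [U → V]
a*V => a*(E)   [V → ( E )]
a*(E) => a*(E*U)   [E → E * U]
a*(E*U) => a*(U*U)   [E → U]
a*(U*U) => a*(V*U)   [U → V]
a*(V*U) => a*(a*U)   [V → a]
a*(a*U) => a*(a*V)   [U → V]
a*(a*V) => a*(a*a)   [V → a]

E => E*U => U*U => V*U => a*U => a*V => a*(E) => a*(E*U) => a*(U*U) => a*(V*U) => a*(a*U) => a*(a*V) => a*(a*a)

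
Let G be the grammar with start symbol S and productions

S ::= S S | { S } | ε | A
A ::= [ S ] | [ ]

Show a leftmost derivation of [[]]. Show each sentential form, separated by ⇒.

S ⇒ A ⇒ [S] ⇒ [SS] ⇒ [SSS] ⇒ [SSSS] ⇒ [SSSSS] ⇒ [SSSSSS] ⇒ [ASSSSS] ⇒ [[]SSSSS] ⇒ [[]SSSS] ⇒ [[]SSS] ⇒ [[]SS] ⇒ [[]S] ⇒ [[]]

S ⇒ A   [S ::= A]
A ⇒ [S]   [A ::= [ S ]]
[S] ⇒ [SS]   [S ::= S S]
[SS] ⇒ [SSS]   [S ::= S S]
[SSS] ⇒ [SSSS]   [S ::= S S]
[SSSS] ⇒ [SSSSS]   [S ::= S S]
[SSSSS] ⇒ [SSSSSS]   [S ::= S S]
[SSSSSS] ⇒ [ASSSSS]   [S ::= A]
[ASSSSS] ⇒ [[]SSSSS]   [A ::= [ ]]
[[]SSSSS] ⇒ [[]SSSS]   [S ::= ε]
[[]SSSS] ⇒ [[]SSS]   [S ::= ε]
[[]SSS] ⇒ [[]SS]   [S ::= ε]
[[]SS] ⇒ [[]S]   [S ::= ε]
[[]S] ⇒ [[]]   [S ::= ε]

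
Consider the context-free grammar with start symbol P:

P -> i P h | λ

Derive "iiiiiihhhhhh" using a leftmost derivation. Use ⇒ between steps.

P ⇒ iPh   [P -> i P h]
iPh ⇒ iiPhh   [P -> i P h]
iiPhh ⇒ iiiPhhh   [P -> i P h]
iiiPhhh ⇒ iiiiPhhhh   [P -> i P h]
iiiiPhhhh ⇒ iiiiiPhhhhh   [P -> i P h]
iiiiiPhhhhh ⇒ iiiiiiPhhhhhh   [P -> i P h]
iiiiiiPhhhhhh ⇒ iiiiiihhhhhh   [P -> λ]

P⇒iPh⇒iiPhh⇒iiiPhhh⇒iiiiPhhhh⇒iiiiiPhhhhh⇒iiiiiiPhhhhhh⇒iiiiiihhhhhh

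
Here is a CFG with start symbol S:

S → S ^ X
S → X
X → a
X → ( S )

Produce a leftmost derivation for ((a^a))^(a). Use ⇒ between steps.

S⇒S^X⇒X^X⇒(S)^X⇒(X)^X⇒((S))^X⇒((S^X))^X⇒((X^X))^X⇒((a^X))^X⇒((a^a))^X⇒((a^a))^(S)⇒((a^a))^(X)⇒((a^a))^(a)

S ⇒ S^X   [S → S ^ X]
S^X ⇒ X^X   [S → X]
X^X ⇒ (S)^X   [X → ( S )]
(S)^X ⇒ (X)^X   [S → X]
(X)^X ⇒ ((S))^X   [X → ( S )]
((S))^X ⇒ ((S^X))^X   [S → S ^ X]
((S^X))^X ⇒ ((X^X))^X   [S → X]
((X^X))^X ⇒ ((a^X))^X   [X → a]
((a^X))^X ⇒ ((a^a))^X   [X → a]
((a^a))^X ⇒ ((a^a))^(S)   [X → ( S )]
((a^a))^(S) ⇒ ((a^a))^(X)   [S → X]
((a^a))^(X) ⇒ ((a^a))^(a)   [X → a]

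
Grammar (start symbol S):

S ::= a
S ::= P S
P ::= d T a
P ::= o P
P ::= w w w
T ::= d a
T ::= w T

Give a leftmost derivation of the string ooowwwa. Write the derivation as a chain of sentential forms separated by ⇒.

S⇒PS⇒oPS⇒ooPS⇒oooPS⇒ooowwwS⇒ooowwwa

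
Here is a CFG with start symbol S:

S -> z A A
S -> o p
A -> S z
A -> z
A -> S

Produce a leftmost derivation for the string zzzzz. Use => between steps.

S => zAA   [S -> z A A]
zAA => zSA   [A -> S]
zSA => zzAAA   [S -> z A A]
zzAAA => zzzAA   [A -> z]
zzzAA => zzzzA   [A -> z]
zzzzA => zzzzz   [A -> z]

S => zAA => zSA => zzAAA => zzzAA => zzzzA => zzzzz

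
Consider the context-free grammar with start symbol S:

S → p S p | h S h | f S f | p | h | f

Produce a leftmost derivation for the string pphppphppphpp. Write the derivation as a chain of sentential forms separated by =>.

S => pSp => ppSpp => pphShpp => pphpSphpp => pphppSpphpp => pphpppSppphpp => pphppphppphpp

S => pSp   [S → p S p]
pSp => ppSpp   [S → p S p]
ppSpp => pphShpp   [S → h S h]
pphShpp => pphpSphpp   [S → p S p]
pphpSphpp => pphppSpphpp   [S → p S p]
pphppSpphpp => pphpppSppphpp   [S → p S p]
pphpppSppphpp => pphppphppphpp   [S → h]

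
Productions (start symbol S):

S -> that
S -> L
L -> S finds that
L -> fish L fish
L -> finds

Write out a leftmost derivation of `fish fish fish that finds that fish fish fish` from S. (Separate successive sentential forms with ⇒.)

S ⇒ L ⇒ fish L fish ⇒ fish fish L fish fish ⇒ fish fish fish L fish fish fish ⇒ fish fish fish S finds that fish fish fish ⇒ fish fish fish that finds that fish fish fish

S ⇒ L   [S -> L]
L ⇒ fish L fish   [L -> fish L fish]
fish L fish ⇒ fish fish L fish fish   [L -> fish L fish]
fish fish L fish fish ⇒ fish fish fish L fish fish fish   [L -> fish L fish]
fish fish fish L fish fish fish ⇒ fish fish fish S finds that fish fish fish   [L -> S finds that]
fish fish fish S finds that fish fish fish ⇒ fish fish fish that finds that fish fish fish   [S -> that]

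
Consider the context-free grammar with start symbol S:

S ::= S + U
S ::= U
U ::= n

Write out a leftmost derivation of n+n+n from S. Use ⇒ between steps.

S ⇒ S+U ⇒ S+U+U ⇒ U+U+U ⇒ n+U+U ⇒ n+n+U ⇒ n+n+n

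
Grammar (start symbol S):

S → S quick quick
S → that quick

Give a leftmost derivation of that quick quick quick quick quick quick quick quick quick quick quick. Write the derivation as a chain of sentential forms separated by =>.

S => S quick quick => S quick quick quick quick => S quick quick quick quick quick quick => S quick quick quick quick quick quick quick quick => S quick quick quick quick quick quick quick quick quick quick => that quick quick quick quick quick quick quick quick quick quick quick

S => S quick quick   [S → S quick quick]
S quick quick => S quick quick quick quick   [S → S quick quick]
S quick quick quick quick => S quick quick quick quick quick quick   [S → S quick quick]
S quick quick quick quick quick quick => S quick quick quick quick quick quick quick quick   [S → S quick quick]
S quick quick quick quick quick quick quick quick => S quick quick quick quick quick quick quick quick quick quick   [S → S quick quick]
S quick quick quick quick quick quick quick quick quick quick => that quick quick quick quick quick quick quick quick quick quick quick   [S → that quick]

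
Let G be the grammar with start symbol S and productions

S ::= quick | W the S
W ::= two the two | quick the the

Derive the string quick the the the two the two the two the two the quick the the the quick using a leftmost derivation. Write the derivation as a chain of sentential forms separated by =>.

S => W the S   [S ::= W the S]
W the S => quick the the the S   [W ::= quick the the]
quick the the the S => quick the the the W the S   [S ::= W the S]
quick the the the W the S => quick the the the two the two the S   [W ::= two the two]
quick the the the two the two the S => quick the the the two the two the W the S   [S ::= W the S]
quick the the the two the two the W the S => quick the the the two the two the two the two the S   [W ::= two the two]
quick the the the two the two the two the two the S => quick the the the two the two the two the two the W the S   [S ::= W the S]
quick the the the two the two the two the two the W the S => quick the the the two the two the two the two the quick the the the S   [W ::= quick the the]
quick the the the two the two the two the two the quick the the the S => quick the the the two the two the two the two the quick the the the quick   [S ::= quick]

S => W the S => quick the the the S => quick the the the W the S => quick the the the two the two the S => quick the the the two the two the W the S => quick the the the two the two the two the two the S => quick the the the two the two the two the two the W the S => quick the the the two the two the two the two the quick the the the S => quick the the the two the two the two the two the quick the the the quick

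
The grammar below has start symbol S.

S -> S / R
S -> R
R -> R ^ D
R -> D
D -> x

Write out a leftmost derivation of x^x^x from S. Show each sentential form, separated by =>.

S => R   [S -> R]
R => R^D   [R -> R ^ D]
R^D => R^D^D   [R -> R ^ D]
R^D^D => D^D^D   [R -> D]
D^D^D => x^D^D   [D -> x]
x^D^D => x^x^D   [D -> x]
x^x^D => x^x^x   [D -> x]

S=>R=>R^D=>R^D^D=>D^D^D=>x^D^D=>x^x^D=>x^x^x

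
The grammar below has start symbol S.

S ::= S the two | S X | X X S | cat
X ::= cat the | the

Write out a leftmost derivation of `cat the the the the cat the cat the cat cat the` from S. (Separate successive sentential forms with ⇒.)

S ⇒ X X S   [S ::= X X S]
X X S ⇒ cat the X S   [X ::= cat the]
cat the X S ⇒ cat the the S   [X ::= the]
cat the the S ⇒ cat the the S X   [S ::= S X]
cat the the S X ⇒ cat the the X X S X   [S ::= X X S]
cat the the X X S X ⇒ cat the the the X S X   [X ::= the]
cat the the the X S X ⇒ cat the the the the S X   [X ::= the]
cat the the the the S X ⇒ cat the the the the X X S X   [S ::= X X S]
cat the the the the X X S X ⇒ cat the the the the cat the X S X   [X ::= cat the]
cat the the the the cat the X S X ⇒ cat the the the the cat the cat the S X   [X ::= cat the]
cat the the the the cat the cat the S X ⇒ cat the the the the cat the cat the cat X   [S ::= cat]
cat the the the the cat the cat the cat X ⇒ cat the the the the cat the cat the cat cat the   [X ::= cat the]

S ⇒ X X S ⇒ cat the X S ⇒ cat the the S ⇒ cat the the S X ⇒ cat the the X X S X ⇒ cat the the the X S X ⇒ cat the the the the S X ⇒ cat the the the the X X S X ⇒ cat the the the the cat the X S X ⇒ cat the the the the cat the cat the S X ⇒ cat the the the the cat the cat the cat X ⇒ cat the the the the cat the cat the cat cat the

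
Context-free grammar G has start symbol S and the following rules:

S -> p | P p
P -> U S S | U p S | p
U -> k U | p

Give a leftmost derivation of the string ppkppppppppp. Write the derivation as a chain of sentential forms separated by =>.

S=>Pp=>USSp=>pSSp=>ppSp=>ppPpp=>ppUpSpp=>ppkUpSpp=>ppkppSpp=>ppkppPppp=>ppkppUpSppp=>ppkppppSppp=>ppkppppPpppp=>ppkppppppppp

S => Pp   [S -> P p]
Pp => USSp   [P -> U S S]
USSp => pSSp   [U -> p]
pSSp => ppSp   [S -> p]
ppSp => ppPpp   [S -> P p]
ppPpp => ppUpSpp   [P -> U p S]
ppUpSpp => ppkUpSpp   [U -> k U]
ppkUpSpp => ppkppSpp   [U -> p]
ppkppSpp => ppkppPppp   [S -> P p]
ppkppPppp => ppkppUpSppp   [P -> U p S]
ppkppUpSppp => ppkppppSppp   [U -> p]
ppkppppSppp => ppkppppPpppp   [S -> P p]
ppkppppPpppp => ppkppppppppp   [P -> p]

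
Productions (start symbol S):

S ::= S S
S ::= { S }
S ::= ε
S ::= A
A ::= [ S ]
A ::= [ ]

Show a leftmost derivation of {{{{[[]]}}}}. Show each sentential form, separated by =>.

S => {S}   [S ::= { S }]
{S} => {{S}}   [S ::= { S }]
{{S}} => {{{S}}}   [S ::= { S }]
{{{S}}} => {{{{S}}}}   [S ::= { S }]
{{{{S}}}} => {{{{SS}}}}   [S ::= S S]
{{{{SS}}}} => {{{{AS}}}}   [S ::= A]
{{{{AS}}}} => {{{{[S]S}}}}   [A ::= [ S ]]
{{{{[S]S}}}} => {{{{[A]S}}}}   [S ::= A]
{{{{[A]S}}}} => {{{{[[]]S}}}}   [A ::= [ ]]
{{{{[[]]S}}}} => {{{{[[]]}}}}   [S ::= ε]

S => {S} => {{S}} => {{{S}}} => {{{{S}}}} => {{{{SS}}}} => {{{{AS}}}} => {{{{[S]S}}}} => {{{{[A]S}}}} => {{{{[[]]S}}}} => {{{{[[]]}}}}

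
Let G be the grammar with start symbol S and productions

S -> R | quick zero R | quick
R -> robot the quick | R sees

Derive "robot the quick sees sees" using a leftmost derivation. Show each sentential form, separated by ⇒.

S ⇒ R ⇒ R sees ⇒ R sees sees ⇒ robot the quick sees sees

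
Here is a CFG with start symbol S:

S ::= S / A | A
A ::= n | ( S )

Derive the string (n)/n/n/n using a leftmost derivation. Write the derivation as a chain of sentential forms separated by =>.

S => S/A   [S ::= S / A]
S/A => S/A/A   [S ::= S / A]
S/A/A => S/A/A/A   [S ::= S / A]
S/A/A/A => A/A/A/A   [S ::= A]
A/A/A/A => (S)/A/A/A   [A ::= ( S )]
(S)/A/A/A => (A)/A/A/A   [S ::= A]
(A)/A/A/A => (n)/A/A/A   [A ::= n]
(n)/A/A/A => (n)/n/A/A   [A ::= n]
(n)/n/A/A => (n)/n/n/A   [A ::= n]
(n)/n/n/A => (n)/n/n/n   [A ::= n]

S => S/A => S/A/A => S/A/A/A => A/A/A/A => (S)/A/A/A => (A)/A/A/A => (n)/A/A/A => (n)/n/A/A => (n)/n/n/A => (n)/n/n/n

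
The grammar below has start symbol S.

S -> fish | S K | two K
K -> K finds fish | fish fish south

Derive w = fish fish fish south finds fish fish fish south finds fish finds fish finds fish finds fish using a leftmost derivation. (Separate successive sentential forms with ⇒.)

S ⇒ S K   [S -> S K]
S K ⇒ S K K   [S -> S K]
S K K ⇒ fish K K   [S -> fish]
fish K K ⇒ fish K finds fish K   [K -> K finds fish]
fish K finds fish K ⇒ fish fish fish south finds fish K   [K -> fish fish south]
fish fish fish south finds fish K ⇒ fish fish fish south finds fish K finds fish   [K -> K finds fish]
fish fish fish south finds fish K finds fish ⇒ fish fish fish south finds fish K finds fish finds fish   [K -> K finds fish]
fish fish fish south finds fish K finds fish finds fish ⇒ fish fish fish south finds fish K finds fish finds fish finds fish   [K -> K finds fish]
fish fish fish south finds fish K finds fish finds fish finds fish ⇒ fish fish fish south finds fish K finds fish finds fish finds fish finds fish   [K -> K finds fish]
fish fish fish south finds fish K finds fish finds fish finds fish finds fish ⇒ fish fish fish south finds fish fish fish south finds fish finds fish finds fish finds fish   [K -> fish fish south]

S ⇒ S K ⇒ S K K ⇒ fish K K ⇒ fish K finds fish K ⇒ fish fish fish south finds fish K ⇒ fish fish fish south finds fish K finds fish ⇒ fish fish fish south finds fish K finds fish finds fish ⇒ fish fish fish south finds fish K finds fish finds fish finds fish ⇒ fish fish fish south finds fish K finds fish finds fish finds fish finds fish ⇒ fish fish fish south finds fish fish fish south finds fish finds fish finds fish finds fish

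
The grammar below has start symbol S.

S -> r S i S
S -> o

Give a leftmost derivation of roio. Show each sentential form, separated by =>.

S => rSiS   [S -> r S i S]
rSiS => roiS   [S -> o]
roiS => roio   [S -> o]

S=>rSiS=>roiS=>roio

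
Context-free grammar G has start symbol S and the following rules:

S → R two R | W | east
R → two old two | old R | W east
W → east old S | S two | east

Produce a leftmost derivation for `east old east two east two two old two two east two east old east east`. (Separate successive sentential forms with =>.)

S => R two R   [S → R two R]
R two R => W east two R   [R → W east]
W east two R => S two east two R   [W → S two]
S two east two R => R two R two east two R   [S → R two R]
R two R two east two R => W east two R two east two R   [R → W east]
W east two R two east two R => S two east two R two east two R   [W → S two]
S two east two R two east two R => W two east two R two east two R   [S → W]
W two east two R two east two R => east old S two east two R two east two R   [W → east old S]
east old S two east two R two east two R => east old east two east two R two east two R   [S → east]
east old east two east two R two east two R => east old east two east two two old two two east two R   [R → two old two]
east old east two east two two old two two east two R => east old east two east two two old two two east two W east   [R → W east]
east old east two east two two old two two east two W east => east old east two east two two old two two east two east old S east   [W → east old S]
east old east two east two two old two two east two east old S east => east old east two east two two old two two east two east old east east   [S → east]

S => R two R => W east two R => S two east two R => R two R two east two R => W east two R two east two R => S two east two R two east two R => W two east two R two east two R => east old S two east two R two east two R => east old east two east two R two east two R => east old east two east two two old two two east two R => east old east two east two two old two two east two W east => east old east two east two two old two two east two east old S east => east old east two east two two old two two east two east old east east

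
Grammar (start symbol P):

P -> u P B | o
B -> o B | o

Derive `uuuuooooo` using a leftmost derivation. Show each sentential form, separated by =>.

P => uPB => uuPBB => uuuPBBB => uuuuPBBBB => uuuuoBBBB => uuuuooBBB => uuuuoooBB => uuuuooooB => uuuuooooo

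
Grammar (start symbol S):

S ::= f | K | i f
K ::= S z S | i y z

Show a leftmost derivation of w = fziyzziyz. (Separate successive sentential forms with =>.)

S=>K=>SzS=>fzS=>fzK=>fzSzS=>fzKzS=>fziyzzS=>fziyzzK=>fziyzziyz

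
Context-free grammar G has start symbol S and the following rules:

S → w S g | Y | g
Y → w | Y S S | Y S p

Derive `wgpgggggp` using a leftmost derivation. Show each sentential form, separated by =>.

S=>Y=>YSp=>YSSSp=>YSSSSSp=>YSpSSSSSp=>wSpSSSSSp=>wgpSSSSSp=>wgpgSSSSp=>wgpggSSSp=>wgpgggSSp=>wgpggggSp=>wgpgggggp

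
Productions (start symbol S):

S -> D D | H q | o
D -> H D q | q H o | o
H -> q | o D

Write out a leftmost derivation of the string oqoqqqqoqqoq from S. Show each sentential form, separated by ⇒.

S ⇒ Hq ⇒ oDq ⇒ oqHoq ⇒ oqoDoq ⇒ oqoHDqoq ⇒ oqoqDqoq ⇒ oqoqHDqqoq ⇒ oqoqqDqqoq ⇒ oqoqqqHoqqoq ⇒ oqoqqqqoqqoq

S ⇒ Hq   [S -> H q]
Hq ⇒ oDq   [H -> o D]
oDq ⇒ oqHoq   [D -> q H o]
oqHoq ⇒ oqoDoq   [H -> o D]
oqoDoq ⇒ oqoHDqoq   [D -> H D q]
oqoHDqoq ⇒ oqoqDqoq   [H -> q]
oqoqDqoq ⇒ oqoqHDqqoq   [D -> H D q]
oqoqHDqqoq ⇒ oqoqqDqqoq   [H -> q]
oqoqqDqqoq ⇒ oqoqqqHoqqoq   [D -> q H o]
oqoqqqHoqqoq ⇒ oqoqqqqoqqoq   [H -> q]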